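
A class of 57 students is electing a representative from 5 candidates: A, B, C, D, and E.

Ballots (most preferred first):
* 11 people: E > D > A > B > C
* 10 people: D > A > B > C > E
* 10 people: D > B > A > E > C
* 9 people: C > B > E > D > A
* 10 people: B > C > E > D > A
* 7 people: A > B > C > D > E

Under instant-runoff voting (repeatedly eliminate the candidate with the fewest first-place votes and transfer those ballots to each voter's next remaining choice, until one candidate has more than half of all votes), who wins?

Round 1: A 7, B 10, C 9, D 20, E 11. A eliminated.
Round 2: B 17, C 9, D 20, E 11. C eliminated.
Round 3: B 26, D 20, E 11. E eliminated.
Round 4: B 26, D 31. D has a majority (≥29).

D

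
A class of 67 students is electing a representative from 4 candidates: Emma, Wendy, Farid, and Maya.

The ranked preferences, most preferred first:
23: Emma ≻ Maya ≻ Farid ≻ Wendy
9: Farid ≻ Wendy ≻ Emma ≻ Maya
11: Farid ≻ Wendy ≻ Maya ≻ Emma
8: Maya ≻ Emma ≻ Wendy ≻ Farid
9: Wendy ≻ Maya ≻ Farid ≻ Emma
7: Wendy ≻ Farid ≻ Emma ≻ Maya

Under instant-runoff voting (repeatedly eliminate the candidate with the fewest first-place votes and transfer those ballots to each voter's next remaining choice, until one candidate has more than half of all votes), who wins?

Farid

Round 1: Emma 23, Wendy 16, Farid 20, Maya 8. Maya eliminated.
Round 2: Emma 31, Wendy 16, Farid 20. Wendy eliminated.
Round 3: Emma 31, Farid 36. Farid has a majority (≥34).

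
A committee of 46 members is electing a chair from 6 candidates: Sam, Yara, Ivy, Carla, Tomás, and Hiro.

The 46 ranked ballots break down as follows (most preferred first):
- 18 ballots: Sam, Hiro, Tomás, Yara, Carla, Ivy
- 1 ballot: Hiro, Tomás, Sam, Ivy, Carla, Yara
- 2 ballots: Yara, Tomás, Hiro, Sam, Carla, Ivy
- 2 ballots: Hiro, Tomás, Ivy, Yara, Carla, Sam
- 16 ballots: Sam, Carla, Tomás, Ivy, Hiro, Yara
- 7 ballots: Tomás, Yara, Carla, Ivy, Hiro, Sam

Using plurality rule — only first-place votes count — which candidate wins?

First-place votes: Sam 34, Yara 2, Ivy 0, Carla 0, Tomás 7, Hiro 3.

Sam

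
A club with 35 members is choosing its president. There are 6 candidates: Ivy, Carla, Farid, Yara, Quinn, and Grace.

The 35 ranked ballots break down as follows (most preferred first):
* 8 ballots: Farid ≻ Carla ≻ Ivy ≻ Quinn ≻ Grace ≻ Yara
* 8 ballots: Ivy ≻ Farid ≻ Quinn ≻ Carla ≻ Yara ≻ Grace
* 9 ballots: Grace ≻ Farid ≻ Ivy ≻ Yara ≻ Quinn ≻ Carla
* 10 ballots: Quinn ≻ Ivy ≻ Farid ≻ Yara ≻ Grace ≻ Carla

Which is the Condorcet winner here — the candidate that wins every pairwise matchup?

Ivy vs Carla: 27–8
Ivy vs Farid: 18–17
Ivy vs Yara: 35–0
Ivy vs Quinn: 25–10
Ivy vs Grace: 26–9
Ivy beats every other candidate.

Ivy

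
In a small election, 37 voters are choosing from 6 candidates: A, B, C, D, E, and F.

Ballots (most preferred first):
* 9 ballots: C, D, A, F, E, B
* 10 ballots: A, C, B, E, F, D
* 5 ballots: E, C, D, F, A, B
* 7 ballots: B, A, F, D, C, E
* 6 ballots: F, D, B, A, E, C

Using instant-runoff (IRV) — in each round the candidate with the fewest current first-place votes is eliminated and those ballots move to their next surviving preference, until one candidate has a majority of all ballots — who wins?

Round 1: A 10, B 7, C 9, D 0, E 5, F 6. D eliminated.
Round 2: A 10, B 7, C 9, E 5, F 6. E eliminated.
Round 3: A 10, B 7, C 14, F 6. F eliminated.
Round 4: A 10, B 13, C 14. A eliminated.
Round 5: B 13, C 24. C has a majority (≥19).

C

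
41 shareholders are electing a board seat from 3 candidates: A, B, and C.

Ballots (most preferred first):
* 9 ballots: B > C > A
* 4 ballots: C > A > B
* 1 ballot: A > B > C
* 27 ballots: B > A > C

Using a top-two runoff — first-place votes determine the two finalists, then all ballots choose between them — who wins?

B

Round 1 first-place votes: A 1, B 36, C 4. B and C advance.
Runoff: B is ranked above C on 37 ballots, C above B on 4.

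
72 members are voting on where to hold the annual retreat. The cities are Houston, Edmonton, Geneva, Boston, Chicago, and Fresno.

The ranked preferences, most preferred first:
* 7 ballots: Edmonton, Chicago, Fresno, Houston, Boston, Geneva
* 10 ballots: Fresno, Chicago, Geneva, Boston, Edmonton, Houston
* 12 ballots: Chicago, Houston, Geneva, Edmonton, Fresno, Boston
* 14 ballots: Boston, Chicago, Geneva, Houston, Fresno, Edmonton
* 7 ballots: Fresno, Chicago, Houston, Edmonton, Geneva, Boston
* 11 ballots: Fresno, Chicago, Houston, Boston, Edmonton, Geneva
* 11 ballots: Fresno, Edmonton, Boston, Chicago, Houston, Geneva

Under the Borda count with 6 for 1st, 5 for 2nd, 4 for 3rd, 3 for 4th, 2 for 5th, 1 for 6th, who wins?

Houston: 7×3 + 10×1 + 12×5 + 14×3 + 7×4 + 11×4 + 11×2 = 227
Edmonton: 7×6 + 10×2 + 12×3 + 14×1 + 7×3 + 11×2 + 11×5 = 210
Geneva: 7×1 + 10×4 + 12×4 + 14×4 + 7×2 + 11×1 + 11×1 = 187
Boston: 7×2 + 10×3 + 12×1 + 14×6 + 7×1 + 11×3 + 11×4 = 224
Chicago: 7×5 + 10×5 + 12×6 + 14×5 + 7×5 + 11×5 + 11×3 = 350
Fresno: 7×4 + 10×6 + 12×2 + 14×2 + 7×6 + 11×6 + 11×6 = 314

Chicago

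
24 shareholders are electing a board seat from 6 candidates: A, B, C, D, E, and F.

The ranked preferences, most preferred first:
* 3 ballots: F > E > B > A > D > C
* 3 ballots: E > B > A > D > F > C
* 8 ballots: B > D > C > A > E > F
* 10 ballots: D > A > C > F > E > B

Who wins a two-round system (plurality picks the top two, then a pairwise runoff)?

B

Round 1 first-place votes: A 0, B 8, C 0, D 10, E 3, F 3. D and B advance.
Runoff: D is ranked above B on 10 ballots, B above D on 14.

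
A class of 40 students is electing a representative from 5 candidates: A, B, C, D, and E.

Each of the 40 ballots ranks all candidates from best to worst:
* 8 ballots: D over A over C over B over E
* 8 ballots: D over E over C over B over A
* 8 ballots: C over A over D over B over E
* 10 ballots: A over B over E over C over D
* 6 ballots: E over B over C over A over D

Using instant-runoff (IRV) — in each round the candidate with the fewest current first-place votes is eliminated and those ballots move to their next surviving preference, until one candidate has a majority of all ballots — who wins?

Round 1: A 10, B 0, C 8, D 16, E 6. B eliminated.
Round 2: A 10, C 8, D 16, E 6. E eliminated.
Round 3: A 10, C 14, D 16. A eliminated.
Round 4: C 24, D 16. C has a majority (≥21).

C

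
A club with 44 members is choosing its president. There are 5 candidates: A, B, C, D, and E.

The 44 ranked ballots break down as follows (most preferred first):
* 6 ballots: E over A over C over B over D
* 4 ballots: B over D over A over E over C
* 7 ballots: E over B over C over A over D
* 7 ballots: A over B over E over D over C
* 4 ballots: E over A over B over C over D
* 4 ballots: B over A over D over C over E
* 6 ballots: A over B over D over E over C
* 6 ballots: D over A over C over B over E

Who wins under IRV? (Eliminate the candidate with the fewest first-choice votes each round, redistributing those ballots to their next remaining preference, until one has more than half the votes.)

Round 1: A 13, B 8, C 0, D 6, E 17. C eliminated.
Round 2: A 13, B 8, D 6, E 17. D eliminated.
Round 3: A 19, B 8, E 17. B eliminated.
Round 4: A 27, E 17. A has a majority (≥23).

A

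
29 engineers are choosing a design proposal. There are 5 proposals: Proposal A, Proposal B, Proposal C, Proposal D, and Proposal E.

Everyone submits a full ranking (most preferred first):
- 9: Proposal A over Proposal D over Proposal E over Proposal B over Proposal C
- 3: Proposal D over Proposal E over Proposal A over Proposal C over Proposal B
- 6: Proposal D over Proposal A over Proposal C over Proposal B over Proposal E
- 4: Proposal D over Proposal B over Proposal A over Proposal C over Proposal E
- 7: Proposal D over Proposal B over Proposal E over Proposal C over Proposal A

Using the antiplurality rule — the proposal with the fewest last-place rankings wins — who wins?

Last-place votes: Proposal A 7, Proposal B 3, Proposal C 9, Proposal D 0, Proposal E 10.

Proposal D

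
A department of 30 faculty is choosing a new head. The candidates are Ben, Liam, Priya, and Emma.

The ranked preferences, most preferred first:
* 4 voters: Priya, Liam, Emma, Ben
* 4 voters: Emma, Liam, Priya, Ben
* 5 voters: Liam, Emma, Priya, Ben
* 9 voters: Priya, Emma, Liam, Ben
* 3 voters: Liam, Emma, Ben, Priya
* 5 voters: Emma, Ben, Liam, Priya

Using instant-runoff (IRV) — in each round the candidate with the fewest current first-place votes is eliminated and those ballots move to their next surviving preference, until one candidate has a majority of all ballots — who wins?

Emma

Round 1: Ben 0, Liam 8, Priya 13, Emma 9. Ben eliminated.
Round 2: Liam 8, Priya 13, Emma 9. Liam eliminated.
Round 3: Priya 13, Emma 17. Emma has a majority (≥16).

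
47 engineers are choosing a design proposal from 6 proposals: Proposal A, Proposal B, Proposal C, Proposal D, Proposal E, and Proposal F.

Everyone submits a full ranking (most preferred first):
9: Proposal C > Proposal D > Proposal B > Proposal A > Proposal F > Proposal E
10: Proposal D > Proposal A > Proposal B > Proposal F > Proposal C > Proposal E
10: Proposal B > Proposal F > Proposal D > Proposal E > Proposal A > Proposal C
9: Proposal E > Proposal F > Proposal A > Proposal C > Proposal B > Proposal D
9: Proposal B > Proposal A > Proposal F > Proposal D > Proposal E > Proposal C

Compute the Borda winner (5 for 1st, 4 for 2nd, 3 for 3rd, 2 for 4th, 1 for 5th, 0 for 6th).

Proposal B

Proposal A: 9×2 + 10×4 + 10×1 + 9×3 + 9×4 = 131
Proposal B: 9×3 + 10×3 + 10×5 + 9×1 + 9×5 = 161
Proposal C: 9×5 + 10×1 + 10×0 + 9×2 + 9×0 = 73
Proposal D: 9×4 + 10×5 + 10×3 + 9×0 + 9×2 = 134
Proposal E: 9×0 + 10×0 + 10×2 + 9×5 + 9×1 = 74
Proposal F: 9×1 + 10×2 + 10×4 + 9×4 + 9×3 = 132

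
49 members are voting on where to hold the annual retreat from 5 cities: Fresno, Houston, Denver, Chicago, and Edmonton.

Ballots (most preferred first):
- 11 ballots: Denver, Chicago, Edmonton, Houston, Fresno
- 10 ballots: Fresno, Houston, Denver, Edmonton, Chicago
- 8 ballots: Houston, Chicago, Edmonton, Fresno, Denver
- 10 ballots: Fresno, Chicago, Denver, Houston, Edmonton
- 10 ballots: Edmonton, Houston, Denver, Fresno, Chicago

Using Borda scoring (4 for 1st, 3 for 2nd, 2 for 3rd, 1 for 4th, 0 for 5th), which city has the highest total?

Houston

Fresno: 11×0 + 10×4 + 8×1 + 10×4 + 10×1 = 98
Houston: 11×1 + 10×3 + 8×4 + 10×1 + 10×3 = 113
Denver: 11×4 + 10×2 + 8×0 + 10×2 + 10×2 = 104
Chicago: 11×3 + 10×0 + 8×3 + 10×3 + 10×0 = 87
Edmonton: 11×2 + 10×1 + 8×2 + 10×0 + 10×4 = 88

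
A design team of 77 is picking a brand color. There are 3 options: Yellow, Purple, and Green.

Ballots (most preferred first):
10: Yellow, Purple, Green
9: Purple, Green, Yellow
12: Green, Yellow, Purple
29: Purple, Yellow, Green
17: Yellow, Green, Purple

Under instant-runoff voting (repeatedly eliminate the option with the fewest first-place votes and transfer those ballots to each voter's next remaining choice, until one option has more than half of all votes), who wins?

Yellow

Round 1: Yellow 27, Purple 38, Green 12. Green eliminated.
Round 2: Yellow 39, Purple 38. Yellow has a majority (≥39).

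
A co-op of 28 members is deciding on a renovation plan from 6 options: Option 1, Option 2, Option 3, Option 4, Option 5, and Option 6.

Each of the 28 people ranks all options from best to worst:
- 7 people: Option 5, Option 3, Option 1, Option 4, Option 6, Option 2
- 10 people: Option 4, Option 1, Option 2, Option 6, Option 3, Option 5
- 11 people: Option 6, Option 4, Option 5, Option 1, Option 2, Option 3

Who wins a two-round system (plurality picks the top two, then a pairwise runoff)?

Option 4

Round 1 first-place votes: Option 1 0, Option 2 0, Option 3 0, Option 4 10, Option 5 7, Option 6 11. Option 6 and Option 4 advance.
Runoff: Option 6 is ranked above Option 4 on 11 ballots, Option 4 above Option 6 on 17.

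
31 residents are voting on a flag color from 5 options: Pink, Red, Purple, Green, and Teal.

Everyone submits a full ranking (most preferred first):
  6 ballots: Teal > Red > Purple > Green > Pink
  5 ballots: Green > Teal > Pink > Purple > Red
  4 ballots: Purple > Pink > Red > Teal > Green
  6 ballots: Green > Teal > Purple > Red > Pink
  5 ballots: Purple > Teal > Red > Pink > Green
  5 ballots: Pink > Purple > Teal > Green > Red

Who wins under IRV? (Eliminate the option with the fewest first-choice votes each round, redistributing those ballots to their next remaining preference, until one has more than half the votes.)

Round 1: Pink 5, Red 0, Purple 9, Green 11, Teal 6. Red eliminated.
Round 2: Pink 5, Purple 9, Green 11, Teal 6. Pink eliminated.
Round 3: Purple 14, Green 11, Teal 6. Teal eliminated.
Round 4: Purple 20, Green 11. Purple has a majority (≥16).

Purple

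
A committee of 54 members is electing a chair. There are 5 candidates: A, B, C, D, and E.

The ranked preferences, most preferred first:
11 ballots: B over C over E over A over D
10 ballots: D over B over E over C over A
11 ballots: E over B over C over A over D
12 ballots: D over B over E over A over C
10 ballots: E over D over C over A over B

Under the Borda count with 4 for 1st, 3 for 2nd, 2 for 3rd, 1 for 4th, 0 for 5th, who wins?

A: 11×1 + 10×0 + 11×1 + 12×1 + 10×1 = 44
B: 11×4 + 10×3 + 11×3 + 12×3 + 10×0 = 143
C: 11×3 + 10×1 + 11×2 + 12×0 + 10×2 = 85
D: 11×0 + 10×4 + 11×0 + 12×4 + 10×3 = 118
E: 11×2 + 10×2 + 11×4 + 12×2 + 10×4 = 150

E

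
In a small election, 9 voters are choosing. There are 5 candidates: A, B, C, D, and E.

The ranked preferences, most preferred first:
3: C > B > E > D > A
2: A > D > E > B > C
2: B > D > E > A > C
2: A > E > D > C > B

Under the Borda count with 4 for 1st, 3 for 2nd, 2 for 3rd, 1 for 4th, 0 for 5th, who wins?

E

A: 3×0 + 2×4 + 2×1 + 2×4 = 18
B: 3×3 + 2×1 + 2×4 + 2×0 = 19
C: 3×4 + 2×0 + 2×0 + 2×1 = 14
D: 3×1 + 2×3 + 2×3 + 2×2 = 19
E: 3×2 + 2×2 + 2×2 + 2×3 = 20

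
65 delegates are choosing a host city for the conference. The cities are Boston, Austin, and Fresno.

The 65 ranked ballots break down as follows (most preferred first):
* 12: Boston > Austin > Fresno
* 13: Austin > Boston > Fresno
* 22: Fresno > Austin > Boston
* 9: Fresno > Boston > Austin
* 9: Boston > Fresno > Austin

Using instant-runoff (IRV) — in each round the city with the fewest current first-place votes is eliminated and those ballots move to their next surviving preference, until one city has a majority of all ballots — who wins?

Round 1: Boston 21, Austin 13, Fresno 31. Austin eliminated.
Round 2: Boston 34, Fresno 31. Boston has a majority (≥33).

Boston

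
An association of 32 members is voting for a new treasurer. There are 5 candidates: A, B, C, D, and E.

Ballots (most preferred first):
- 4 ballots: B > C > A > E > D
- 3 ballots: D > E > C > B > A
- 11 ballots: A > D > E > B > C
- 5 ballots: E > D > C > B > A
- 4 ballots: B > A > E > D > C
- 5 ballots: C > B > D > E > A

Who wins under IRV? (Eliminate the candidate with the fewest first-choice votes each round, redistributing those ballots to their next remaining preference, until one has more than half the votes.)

Round 1: A 11, B 8, C 5, D 3, E 5. D eliminated.
Round 2: A 11, B 8, C 5, E 8. C eliminated.
Round 3: A 11, B 13, E 8. E eliminated.
Round 4: A 11, B 21. B has a majority (≥17).

B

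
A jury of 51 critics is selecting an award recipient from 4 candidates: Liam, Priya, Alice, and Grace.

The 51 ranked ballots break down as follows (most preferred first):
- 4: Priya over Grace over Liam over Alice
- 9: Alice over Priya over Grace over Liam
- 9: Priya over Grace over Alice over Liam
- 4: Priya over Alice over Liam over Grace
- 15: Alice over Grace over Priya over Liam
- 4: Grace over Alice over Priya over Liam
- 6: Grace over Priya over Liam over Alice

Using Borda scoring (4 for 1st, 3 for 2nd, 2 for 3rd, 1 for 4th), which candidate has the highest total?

Priya

Liam: 4×2 + 9×1 + 9×1 + 4×2 + 15×1 + 4×1 + 6×2 = 65
Priya: 4×4 + 9×3 + 9×4 + 4×4 + 15×2 + 4×2 + 6×3 = 151
Alice: 4×1 + 9×4 + 9×2 + 4×3 + 15×4 + 4×3 + 6×1 = 148
Grace: 4×3 + 9×2 + 9×3 + 4×1 + 15×3 + 4×4 + 6×4 = 146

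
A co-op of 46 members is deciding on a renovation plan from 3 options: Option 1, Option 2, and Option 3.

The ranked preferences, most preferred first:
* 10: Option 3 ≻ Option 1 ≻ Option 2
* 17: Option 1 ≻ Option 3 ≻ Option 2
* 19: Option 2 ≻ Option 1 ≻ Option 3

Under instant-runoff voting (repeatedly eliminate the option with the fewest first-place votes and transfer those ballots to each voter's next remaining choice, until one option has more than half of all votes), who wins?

Round 1: Option 1 17, Option 2 19, Option 3 10. Option 3 eliminated.
Round 2: Option 1 27, Option 2 19. Option 1 has a majority (≥24).

Option 1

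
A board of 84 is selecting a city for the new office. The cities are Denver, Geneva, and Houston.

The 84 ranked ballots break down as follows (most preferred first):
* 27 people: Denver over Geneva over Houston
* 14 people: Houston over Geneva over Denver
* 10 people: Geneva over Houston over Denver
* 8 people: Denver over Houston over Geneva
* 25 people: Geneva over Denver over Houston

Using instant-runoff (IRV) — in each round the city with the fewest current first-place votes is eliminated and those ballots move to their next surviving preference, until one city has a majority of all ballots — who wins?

Round 1: Denver 35, Geneva 35, Houston 14. Houston eliminated.
Round 2: Denver 35, Geneva 49. Geneva has a majority (≥43).

Geneva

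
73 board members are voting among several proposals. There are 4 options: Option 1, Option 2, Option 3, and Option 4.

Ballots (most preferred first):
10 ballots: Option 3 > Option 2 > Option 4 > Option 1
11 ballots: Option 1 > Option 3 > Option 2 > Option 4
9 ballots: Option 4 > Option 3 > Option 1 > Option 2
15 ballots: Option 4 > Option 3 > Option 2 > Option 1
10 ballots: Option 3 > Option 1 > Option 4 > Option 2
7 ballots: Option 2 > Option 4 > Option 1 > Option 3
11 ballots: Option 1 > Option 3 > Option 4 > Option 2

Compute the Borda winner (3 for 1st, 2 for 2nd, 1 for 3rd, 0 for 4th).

Option 1: 10×0 + 11×3 + 9×1 + 15×0 + 10×2 + 7×1 + 11×3 = 102
Option 2: 10×2 + 11×1 + 9×0 + 15×1 + 10×0 + 7×3 + 11×0 = 67
Option 3: 10×3 + 11×2 + 9×2 + 15×2 + 10×3 + 7×0 + 11×2 = 152
Option 4: 10×1 + 11×0 + 9×3 + 15×3 + 10×1 + 7×2 + 11×1 = 117

Option 3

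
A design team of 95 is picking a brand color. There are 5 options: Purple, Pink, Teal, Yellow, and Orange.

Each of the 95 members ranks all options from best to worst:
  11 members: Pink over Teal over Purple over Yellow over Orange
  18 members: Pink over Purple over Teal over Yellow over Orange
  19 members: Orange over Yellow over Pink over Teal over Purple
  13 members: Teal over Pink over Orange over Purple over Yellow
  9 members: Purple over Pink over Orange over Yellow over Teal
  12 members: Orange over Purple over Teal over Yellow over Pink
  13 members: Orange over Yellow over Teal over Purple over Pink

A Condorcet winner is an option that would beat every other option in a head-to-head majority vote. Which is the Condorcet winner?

Pink

Pink vs Purple: 61–34
Pink vs Teal: 57–38
Pink vs Yellow: 51–44
Pink vs Orange: 51–44
Pink beats every other option.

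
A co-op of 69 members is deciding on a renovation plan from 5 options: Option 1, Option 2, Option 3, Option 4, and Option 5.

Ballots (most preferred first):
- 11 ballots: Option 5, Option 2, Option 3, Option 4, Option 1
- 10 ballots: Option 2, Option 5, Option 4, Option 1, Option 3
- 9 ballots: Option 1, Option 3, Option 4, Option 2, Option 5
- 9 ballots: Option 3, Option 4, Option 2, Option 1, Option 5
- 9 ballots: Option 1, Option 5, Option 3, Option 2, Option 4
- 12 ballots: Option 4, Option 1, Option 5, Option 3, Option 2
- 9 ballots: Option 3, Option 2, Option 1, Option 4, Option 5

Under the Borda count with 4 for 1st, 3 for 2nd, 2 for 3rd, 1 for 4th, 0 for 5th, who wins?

Option 1: 11×0 + 10×1 + 9×4 + 9×1 + 9×4 + 12×3 + 9×2 = 145
Option 2: 11×3 + 10×4 + 9×1 + 9×2 + 9×1 + 12×0 + 9×3 = 136
Option 3: 11×2 + 10×0 + 9×3 + 9×4 + 9×2 + 12×1 + 9×4 = 151
Option 4: 11×1 + 10×2 + 9×2 + 9×3 + 9×0 + 12×4 + 9×1 = 133
Option 5: 11×4 + 10×3 + 9×0 + 9×0 + 9×3 + 12×2 + 9×0 = 125

Option 3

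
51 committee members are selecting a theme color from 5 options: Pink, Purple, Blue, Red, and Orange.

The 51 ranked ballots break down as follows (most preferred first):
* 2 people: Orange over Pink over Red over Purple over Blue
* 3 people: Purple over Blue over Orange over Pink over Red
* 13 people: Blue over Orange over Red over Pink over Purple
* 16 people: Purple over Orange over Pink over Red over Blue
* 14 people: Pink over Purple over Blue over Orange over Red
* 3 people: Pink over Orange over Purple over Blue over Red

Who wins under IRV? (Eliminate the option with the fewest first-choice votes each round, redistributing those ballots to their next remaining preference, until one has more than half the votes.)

Round 1: Pink 17, Purple 19, Blue 13, Red 0, Orange 2. Red eliminated.
Round 2: Pink 17, Purple 19, Blue 13, Orange 2. Orange eliminated.
Round 3: Pink 19, Purple 19, Blue 13. Blue eliminated.
Round 4: Pink 32, Purple 19. Pink has a majority (≥26).

Pink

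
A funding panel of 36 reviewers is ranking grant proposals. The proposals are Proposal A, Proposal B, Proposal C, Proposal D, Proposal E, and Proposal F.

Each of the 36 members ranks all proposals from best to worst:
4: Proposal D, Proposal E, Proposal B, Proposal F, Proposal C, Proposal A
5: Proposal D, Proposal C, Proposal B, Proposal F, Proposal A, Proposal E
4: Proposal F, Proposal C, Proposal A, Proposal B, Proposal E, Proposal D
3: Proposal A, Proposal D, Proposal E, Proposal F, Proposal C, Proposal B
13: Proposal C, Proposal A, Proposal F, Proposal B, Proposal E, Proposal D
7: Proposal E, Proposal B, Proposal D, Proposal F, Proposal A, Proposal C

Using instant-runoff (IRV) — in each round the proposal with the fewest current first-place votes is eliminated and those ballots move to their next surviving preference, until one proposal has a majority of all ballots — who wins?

Round 1: Proposal A 3, Proposal B 0, Proposal C 13, Proposal D 9, Proposal E 7, Proposal F 4. Proposal B eliminated.
Round 2: Proposal A 3, Proposal C 13, Proposal D 9, Proposal E 7, Proposal F 4. Proposal A eliminated.
Round 3: Proposal C 13, Proposal D 12, Proposal E 7, Proposal F 4. Proposal F eliminated.
Round 4: Proposal C 17, Proposal D 12, Proposal E 7. Proposal E eliminated.
Round 5: Proposal C 17, Proposal D 19. Proposal D has a majority (≥19).

Proposal D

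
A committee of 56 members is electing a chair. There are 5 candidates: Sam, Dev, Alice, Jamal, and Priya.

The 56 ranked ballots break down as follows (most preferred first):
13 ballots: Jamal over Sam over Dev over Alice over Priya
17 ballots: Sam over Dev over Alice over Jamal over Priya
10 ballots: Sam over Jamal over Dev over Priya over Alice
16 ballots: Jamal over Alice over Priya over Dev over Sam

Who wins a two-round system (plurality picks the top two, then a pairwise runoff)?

Jamal

Round 1 first-place votes: Sam 27, Dev 0, Alice 0, Jamal 29, Priya 0. Jamal and Sam advance.
Runoff: Jamal is ranked above Sam on 29 ballots, Sam above Jamal on 27.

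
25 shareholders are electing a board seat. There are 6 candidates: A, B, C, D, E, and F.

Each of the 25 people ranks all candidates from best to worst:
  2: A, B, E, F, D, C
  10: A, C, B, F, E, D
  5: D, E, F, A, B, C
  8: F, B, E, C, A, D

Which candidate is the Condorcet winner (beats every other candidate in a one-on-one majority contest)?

F

F vs A: 13–12
F vs B: 13–12
F vs C: 15–10
F vs D: 20–5
F vs E: 18–7
F beats every other candidate.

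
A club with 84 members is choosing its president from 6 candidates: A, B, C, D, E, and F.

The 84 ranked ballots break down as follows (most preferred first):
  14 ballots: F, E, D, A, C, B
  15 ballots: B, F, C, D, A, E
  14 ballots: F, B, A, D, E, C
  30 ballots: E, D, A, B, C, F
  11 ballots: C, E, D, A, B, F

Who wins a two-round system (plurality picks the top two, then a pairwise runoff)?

F

Round 1 first-place votes: A 0, B 15, C 11, D 0, E 30, F 28. E and F advance.
Runoff: E is ranked above F on 41 ballots, F above E on 43.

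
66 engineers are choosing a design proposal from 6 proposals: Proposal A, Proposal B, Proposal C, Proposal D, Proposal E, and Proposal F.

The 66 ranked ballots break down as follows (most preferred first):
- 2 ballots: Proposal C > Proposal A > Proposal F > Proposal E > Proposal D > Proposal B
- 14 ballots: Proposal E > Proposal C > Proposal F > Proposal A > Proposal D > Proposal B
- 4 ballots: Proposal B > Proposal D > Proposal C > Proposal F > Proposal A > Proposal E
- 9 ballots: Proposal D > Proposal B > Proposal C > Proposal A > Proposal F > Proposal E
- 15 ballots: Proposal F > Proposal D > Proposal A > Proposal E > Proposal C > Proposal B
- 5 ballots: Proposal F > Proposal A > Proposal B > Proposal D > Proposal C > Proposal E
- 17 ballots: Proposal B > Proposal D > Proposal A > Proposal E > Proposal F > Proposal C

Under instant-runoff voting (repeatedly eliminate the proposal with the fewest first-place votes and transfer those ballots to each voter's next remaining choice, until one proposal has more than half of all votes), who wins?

Proposal F

Round 1: Proposal A 0, Proposal B 21, Proposal C 2, Proposal D 9, Proposal E 14, Proposal F 20. Proposal A eliminated.
Round 2: Proposal B 21, Proposal C 2, Proposal D 9, Proposal E 14, Proposal F 20. Proposal C eliminated.
Round 3: Proposal B 21, Proposal D 9, Proposal E 14, Proposal F 22. Proposal D eliminated.
Round 4: Proposal B 30, Proposal E 14, Proposal F 22. Proposal E eliminated.
Round 5: Proposal B 30, Proposal F 36. Proposal F has a majority (≥34).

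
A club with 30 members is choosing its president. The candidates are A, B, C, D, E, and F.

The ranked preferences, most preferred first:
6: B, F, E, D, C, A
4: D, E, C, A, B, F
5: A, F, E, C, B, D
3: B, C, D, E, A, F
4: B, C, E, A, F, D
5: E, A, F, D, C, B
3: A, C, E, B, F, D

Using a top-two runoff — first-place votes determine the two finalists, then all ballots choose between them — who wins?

Round 1 first-place votes: A 8, B 13, C 0, D 4, E 5, F 0. B and A advance.
Runoff: B is ranked above A on 13 ballots, A above B on 17.

A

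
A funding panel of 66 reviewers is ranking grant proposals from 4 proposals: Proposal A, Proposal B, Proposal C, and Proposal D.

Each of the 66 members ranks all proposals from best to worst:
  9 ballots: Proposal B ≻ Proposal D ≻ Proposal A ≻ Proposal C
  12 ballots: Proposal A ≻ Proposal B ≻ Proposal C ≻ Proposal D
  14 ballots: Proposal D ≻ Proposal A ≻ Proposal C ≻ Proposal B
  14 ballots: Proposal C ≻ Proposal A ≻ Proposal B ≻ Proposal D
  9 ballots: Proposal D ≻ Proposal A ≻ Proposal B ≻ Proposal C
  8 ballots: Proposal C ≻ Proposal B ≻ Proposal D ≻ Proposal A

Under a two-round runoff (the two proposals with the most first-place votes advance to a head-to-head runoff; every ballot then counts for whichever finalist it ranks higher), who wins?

Proposal C

Round 1 first-place votes: Proposal A 12, Proposal B 9, Proposal C 22, Proposal D 23. Proposal D and Proposal C advance.
Runoff: Proposal D is ranked above Proposal C on 32 ballots, Proposal C above Proposal D on 34.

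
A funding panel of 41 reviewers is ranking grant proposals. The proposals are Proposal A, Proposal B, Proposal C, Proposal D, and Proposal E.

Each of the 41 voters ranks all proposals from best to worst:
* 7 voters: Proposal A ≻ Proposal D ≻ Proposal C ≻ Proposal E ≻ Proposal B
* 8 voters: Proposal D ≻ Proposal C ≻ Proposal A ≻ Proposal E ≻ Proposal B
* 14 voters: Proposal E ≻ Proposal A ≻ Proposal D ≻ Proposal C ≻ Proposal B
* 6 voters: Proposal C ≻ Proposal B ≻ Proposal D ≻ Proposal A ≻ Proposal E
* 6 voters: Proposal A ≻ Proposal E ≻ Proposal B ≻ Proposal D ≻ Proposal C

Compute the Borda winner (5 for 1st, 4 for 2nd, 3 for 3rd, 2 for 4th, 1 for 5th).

Proposal A: 7×5 + 8×3 + 14×4 + 6×2 + 6×5 = 157
Proposal B: 7×1 + 8×1 + 14×1 + 6×4 + 6×3 = 71
Proposal C: 7×3 + 8×4 + 14×2 + 6×5 + 6×1 = 117
Proposal D: 7×4 + 8×5 + 14×3 + 6×3 + 6×2 = 140
Proposal E: 7×2 + 8×2 + 14×5 + 6×1 + 6×4 = 130

Proposal A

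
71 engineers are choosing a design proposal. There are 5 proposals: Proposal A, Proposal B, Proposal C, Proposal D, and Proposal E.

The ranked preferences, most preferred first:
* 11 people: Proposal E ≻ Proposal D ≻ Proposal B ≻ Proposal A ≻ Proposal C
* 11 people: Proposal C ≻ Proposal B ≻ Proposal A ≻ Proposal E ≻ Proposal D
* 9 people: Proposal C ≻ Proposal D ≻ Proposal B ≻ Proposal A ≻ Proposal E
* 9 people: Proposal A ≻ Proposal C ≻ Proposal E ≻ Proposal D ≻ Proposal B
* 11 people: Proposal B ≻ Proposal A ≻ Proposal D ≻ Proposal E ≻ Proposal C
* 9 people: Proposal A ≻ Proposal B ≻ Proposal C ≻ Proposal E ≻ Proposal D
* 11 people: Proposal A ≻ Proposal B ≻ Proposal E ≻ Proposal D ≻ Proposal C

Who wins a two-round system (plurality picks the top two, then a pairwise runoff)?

Proposal A

Round 1 first-place votes: Proposal A 29, Proposal B 11, Proposal C 20, Proposal D 0, Proposal E 11. Proposal A and Proposal C advance.
Runoff: Proposal A is ranked above Proposal C on 51 ballots, Proposal C above Proposal A on 20.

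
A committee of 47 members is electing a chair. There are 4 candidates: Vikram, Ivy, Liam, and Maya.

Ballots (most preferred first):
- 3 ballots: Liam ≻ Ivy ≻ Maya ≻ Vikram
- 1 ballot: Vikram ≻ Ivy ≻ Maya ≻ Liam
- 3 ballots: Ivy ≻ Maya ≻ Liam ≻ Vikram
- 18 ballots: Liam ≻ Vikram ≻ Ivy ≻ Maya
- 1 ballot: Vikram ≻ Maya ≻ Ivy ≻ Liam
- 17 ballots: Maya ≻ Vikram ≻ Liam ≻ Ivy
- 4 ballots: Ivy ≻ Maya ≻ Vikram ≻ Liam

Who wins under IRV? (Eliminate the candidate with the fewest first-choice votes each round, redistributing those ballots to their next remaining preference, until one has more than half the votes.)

Round 1: Vikram 2, Ivy 7, Liam 21, Maya 17. Vikram eliminated.
Round 2: Ivy 8, Liam 21, Maya 18. Ivy eliminated.
Round 3: Liam 21, Maya 26. Maya has a majority (≥24).

Maya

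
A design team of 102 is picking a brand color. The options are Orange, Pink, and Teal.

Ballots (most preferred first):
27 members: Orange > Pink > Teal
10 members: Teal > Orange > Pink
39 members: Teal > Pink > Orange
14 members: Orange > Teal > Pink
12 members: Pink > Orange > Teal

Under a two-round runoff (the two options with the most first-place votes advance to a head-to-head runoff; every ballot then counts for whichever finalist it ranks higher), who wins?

Round 1 first-place votes: Orange 41, Pink 12, Teal 49. Teal and Orange advance.
Runoff: Teal is ranked above Orange on 49 ballots, Orange above Teal on 53.

Orange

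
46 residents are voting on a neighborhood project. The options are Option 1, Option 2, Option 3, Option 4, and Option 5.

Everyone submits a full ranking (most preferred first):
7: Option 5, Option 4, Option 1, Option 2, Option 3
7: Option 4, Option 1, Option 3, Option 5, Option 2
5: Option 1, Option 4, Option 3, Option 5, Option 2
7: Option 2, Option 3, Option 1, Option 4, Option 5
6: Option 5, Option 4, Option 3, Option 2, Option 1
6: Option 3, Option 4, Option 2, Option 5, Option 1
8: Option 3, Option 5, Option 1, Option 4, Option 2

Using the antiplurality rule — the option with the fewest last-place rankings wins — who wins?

Last-place votes: Option 1 12, Option 2 20, Option 3 7, Option 4 0, Option 5 7.

Option 4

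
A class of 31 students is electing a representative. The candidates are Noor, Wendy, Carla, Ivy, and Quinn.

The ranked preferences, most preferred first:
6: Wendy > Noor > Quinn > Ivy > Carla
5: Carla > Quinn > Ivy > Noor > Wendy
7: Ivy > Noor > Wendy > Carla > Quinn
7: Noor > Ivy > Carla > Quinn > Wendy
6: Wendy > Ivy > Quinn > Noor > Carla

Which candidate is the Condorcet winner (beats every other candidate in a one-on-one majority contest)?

Ivy vs Noor: 18–13
Ivy vs Wendy: 19–12
Ivy vs Carla: 26–5
Ivy vs Quinn: 20–11
Ivy beats every other candidate.

Ivy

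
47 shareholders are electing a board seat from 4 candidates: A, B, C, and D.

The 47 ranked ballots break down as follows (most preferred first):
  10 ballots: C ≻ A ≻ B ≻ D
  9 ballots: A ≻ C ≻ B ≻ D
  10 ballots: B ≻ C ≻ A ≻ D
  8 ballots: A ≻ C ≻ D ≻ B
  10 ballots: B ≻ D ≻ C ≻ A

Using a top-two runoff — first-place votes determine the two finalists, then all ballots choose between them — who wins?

A

Round 1 first-place votes: A 17, B 20, C 10, D 0. B and A advance.
Runoff: B is ranked above A on 20 ballots, A above B on 27.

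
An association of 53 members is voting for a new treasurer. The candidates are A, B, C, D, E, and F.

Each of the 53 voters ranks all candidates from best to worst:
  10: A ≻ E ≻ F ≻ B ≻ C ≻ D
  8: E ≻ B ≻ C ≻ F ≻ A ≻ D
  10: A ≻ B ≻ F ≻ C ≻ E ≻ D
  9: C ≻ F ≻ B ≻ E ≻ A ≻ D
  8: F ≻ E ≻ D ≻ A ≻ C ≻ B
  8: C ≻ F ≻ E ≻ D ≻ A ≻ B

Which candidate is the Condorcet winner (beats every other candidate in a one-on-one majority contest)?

F

F vs A: 33–20
F vs B: 35–18
F vs C: 28–25
F vs D: 53–0
F vs E: 35–18
F beats every other candidate.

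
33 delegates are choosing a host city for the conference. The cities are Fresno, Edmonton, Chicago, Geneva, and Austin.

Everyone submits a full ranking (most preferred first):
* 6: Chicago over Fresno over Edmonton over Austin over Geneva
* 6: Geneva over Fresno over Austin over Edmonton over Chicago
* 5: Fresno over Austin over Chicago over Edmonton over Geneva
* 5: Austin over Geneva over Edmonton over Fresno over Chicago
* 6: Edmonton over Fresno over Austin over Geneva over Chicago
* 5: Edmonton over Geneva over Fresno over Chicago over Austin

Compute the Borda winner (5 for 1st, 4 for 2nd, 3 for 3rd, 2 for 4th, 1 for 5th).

Fresno

Fresno: 6×4 + 6×4 + 5×5 + 5×2 + 6×4 + 5×3 = 122
Edmonton: 6×3 + 6×2 + 5×2 + 5×3 + 6×5 + 5×5 = 110
Chicago: 6×5 + 6×1 + 5×3 + 5×1 + 6×1 + 5×2 = 72
Geneva: 6×1 + 6×5 + 5×1 + 5×4 + 6×2 + 5×4 = 93
Austin: 6×2 + 6×3 + 5×4 + 5×5 + 6×3 + 5×1 = 98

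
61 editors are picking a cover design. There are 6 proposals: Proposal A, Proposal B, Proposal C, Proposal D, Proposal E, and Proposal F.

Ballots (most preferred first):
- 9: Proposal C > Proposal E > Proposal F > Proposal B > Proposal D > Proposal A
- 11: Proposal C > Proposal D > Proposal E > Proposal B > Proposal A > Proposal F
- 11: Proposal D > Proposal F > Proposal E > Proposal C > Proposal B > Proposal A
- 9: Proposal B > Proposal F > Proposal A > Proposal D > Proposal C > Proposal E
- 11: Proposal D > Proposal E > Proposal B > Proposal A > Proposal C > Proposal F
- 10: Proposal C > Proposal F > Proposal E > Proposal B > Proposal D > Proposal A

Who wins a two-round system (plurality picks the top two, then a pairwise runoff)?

Round 1 first-place votes: Proposal A 0, Proposal B 9, Proposal C 30, Proposal D 22, Proposal E 0, Proposal F 0. Proposal C and Proposal D advance.
Runoff: Proposal C is ranked above Proposal D on 30 ballots, Proposal D above Proposal C on 31.

Proposal D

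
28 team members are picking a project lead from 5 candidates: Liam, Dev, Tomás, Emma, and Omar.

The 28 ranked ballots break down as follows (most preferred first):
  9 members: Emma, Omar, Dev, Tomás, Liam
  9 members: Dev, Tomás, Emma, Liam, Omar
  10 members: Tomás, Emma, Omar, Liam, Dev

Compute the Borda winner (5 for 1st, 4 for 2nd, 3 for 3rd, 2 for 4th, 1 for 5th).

Liam: 9×1 + 9×2 + 10×2 = 47
Dev: 9×3 + 9×5 + 10×1 = 82
Tomás: 9×2 + 9×4 + 10×5 = 104
Emma: 9×5 + 9×3 + 10×4 = 112
Omar: 9×4 + 9×1 + 10×3 = 75

Emma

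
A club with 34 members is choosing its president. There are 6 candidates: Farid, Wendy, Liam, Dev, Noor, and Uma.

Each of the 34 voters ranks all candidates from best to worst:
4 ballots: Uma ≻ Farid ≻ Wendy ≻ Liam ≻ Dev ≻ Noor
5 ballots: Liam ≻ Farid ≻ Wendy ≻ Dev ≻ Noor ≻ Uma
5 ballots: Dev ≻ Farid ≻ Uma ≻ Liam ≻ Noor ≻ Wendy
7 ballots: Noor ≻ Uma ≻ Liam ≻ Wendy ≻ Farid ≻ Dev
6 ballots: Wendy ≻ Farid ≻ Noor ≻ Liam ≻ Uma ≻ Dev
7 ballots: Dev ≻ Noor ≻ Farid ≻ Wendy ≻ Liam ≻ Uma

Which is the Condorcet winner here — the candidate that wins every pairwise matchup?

Farid vs Wendy: 21–13
Farid vs Liam: 22–12
Farid vs Dev: 22–12
Farid vs Noor: 20–14
Farid vs Uma: 23–11
Farid beats every other candidate.

Farid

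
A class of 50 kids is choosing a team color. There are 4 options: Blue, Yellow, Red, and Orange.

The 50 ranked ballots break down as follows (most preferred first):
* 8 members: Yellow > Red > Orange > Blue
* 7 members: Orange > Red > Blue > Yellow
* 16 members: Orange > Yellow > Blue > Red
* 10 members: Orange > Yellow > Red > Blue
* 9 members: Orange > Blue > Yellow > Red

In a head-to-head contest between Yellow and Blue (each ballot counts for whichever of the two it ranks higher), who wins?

Yellow

Yellow is ranked above Blue on 34 ballots; Blue above Yellow on 16.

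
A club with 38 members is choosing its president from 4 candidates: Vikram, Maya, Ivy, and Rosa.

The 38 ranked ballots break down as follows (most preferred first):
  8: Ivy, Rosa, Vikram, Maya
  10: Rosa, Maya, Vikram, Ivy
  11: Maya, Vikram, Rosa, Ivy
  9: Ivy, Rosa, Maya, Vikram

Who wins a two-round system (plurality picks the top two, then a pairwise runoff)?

Round 1 first-place votes: Vikram 0, Maya 11, Ivy 17, Rosa 10. Ivy and Maya advance.
Runoff: Ivy is ranked above Maya on 17 ballots, Maya above Ivy on 21.

Maya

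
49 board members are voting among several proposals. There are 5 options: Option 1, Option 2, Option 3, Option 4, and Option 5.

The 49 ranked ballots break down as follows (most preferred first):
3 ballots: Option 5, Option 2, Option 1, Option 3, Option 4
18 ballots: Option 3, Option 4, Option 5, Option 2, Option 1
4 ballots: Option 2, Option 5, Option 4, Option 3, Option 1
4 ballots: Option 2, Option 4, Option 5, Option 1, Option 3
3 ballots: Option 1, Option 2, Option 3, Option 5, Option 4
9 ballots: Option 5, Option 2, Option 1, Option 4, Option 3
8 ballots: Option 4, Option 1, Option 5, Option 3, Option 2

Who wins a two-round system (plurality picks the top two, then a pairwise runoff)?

Option 5

Round 1 first-place votes: Option 1 3, Option 2 8, Option 3 18, Option 4 8, Option 5 12. Option 3 and Option 5 advance.
Runoff: Option 3 is ranked above Option 5 on 21 ballots, Option 5 above Option 3 on 28.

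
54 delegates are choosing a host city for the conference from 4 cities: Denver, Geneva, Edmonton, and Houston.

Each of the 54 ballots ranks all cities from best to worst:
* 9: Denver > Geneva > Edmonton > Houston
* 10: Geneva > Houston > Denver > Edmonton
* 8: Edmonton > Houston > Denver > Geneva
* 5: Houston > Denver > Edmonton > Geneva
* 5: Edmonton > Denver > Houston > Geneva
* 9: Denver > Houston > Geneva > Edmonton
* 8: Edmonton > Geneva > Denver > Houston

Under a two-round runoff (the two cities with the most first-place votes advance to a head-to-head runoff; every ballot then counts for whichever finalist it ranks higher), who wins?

Round 1 first-place votes: Denver 18, Geneva 10, Edmonton 21, Houston 5. Edmonton and Denver advance.
Runoff: Edmonton is ranked above Denver on 21 ballots, Denver above Edmonton on 33.

Denver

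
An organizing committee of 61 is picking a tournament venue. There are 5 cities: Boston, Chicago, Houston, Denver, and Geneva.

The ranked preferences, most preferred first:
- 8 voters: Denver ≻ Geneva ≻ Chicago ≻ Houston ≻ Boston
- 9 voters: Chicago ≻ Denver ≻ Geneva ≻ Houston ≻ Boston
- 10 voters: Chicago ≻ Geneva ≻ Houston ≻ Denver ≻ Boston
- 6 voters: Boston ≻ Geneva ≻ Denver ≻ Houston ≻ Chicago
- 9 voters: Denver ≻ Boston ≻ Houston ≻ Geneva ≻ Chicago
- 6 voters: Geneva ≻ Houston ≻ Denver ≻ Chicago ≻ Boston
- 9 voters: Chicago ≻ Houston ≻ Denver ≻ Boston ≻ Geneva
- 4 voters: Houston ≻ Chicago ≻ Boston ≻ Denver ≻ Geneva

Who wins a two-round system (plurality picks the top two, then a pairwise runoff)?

Round 1 first-place votes: Boston 6, Chicago 28, Houston 4, Denver 17, Geneva 6. Chicago and Denver advance.
Runoff: Chicago is ranked above Denver on 32 ballots, Denver above Chicago on 29.

Chicago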